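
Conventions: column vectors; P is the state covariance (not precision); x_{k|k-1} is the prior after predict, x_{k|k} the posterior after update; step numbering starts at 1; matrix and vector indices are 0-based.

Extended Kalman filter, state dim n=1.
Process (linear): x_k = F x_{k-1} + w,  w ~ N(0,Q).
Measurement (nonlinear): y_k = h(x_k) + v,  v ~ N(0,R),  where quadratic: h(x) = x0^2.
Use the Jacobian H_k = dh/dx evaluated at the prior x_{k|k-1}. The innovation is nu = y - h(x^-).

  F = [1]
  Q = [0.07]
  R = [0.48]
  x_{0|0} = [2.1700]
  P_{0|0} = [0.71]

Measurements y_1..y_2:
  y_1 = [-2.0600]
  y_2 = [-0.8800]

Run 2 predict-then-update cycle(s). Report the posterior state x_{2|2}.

x_post = [0.4049]

step 1: x^-=[2.1700]  P^-=[0.7800]  H_jac=[4.3400]  S=[15.1718]  K=[0.2231]  nu=[-6.7689]  x^+=[0.6597]  P^+=[0.0247]
step 2: x^-=[0.6597]  P^-=[0.0947]  H_jac=[1.3194]  S=[0.6448]  K=[0.1937]  nu=[-1.3152]  x^+=[0.4049]  P^+=[0.0705]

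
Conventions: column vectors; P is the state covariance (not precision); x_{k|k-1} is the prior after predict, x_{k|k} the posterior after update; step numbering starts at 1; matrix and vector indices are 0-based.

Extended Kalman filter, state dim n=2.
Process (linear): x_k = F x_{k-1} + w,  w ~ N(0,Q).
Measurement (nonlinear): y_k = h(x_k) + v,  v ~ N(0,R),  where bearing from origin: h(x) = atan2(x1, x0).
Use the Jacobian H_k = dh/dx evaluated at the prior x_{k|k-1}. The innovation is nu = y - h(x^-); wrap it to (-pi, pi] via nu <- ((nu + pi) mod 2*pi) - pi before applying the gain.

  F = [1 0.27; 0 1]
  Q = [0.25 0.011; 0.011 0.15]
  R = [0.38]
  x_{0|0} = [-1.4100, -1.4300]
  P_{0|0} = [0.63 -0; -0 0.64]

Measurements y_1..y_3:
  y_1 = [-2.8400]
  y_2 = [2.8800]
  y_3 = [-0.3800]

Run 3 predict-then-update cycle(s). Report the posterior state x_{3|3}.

x_post = [-2.7904, -2.1204]

step 1: x^-=[-1.7961, -1.4300]  P^-=[0.9267 0.1838; 0.1838 0.7900]  H_jac=[0.2713 -0.3408]  S=[0.5060]  K=[0.3731; -0.4335]  nu=[-0.3708]  x^+=[-1.9344, -1.2693]  P^+=[0.8562 0.2656; 0.2656 0.6949]
step 2: x^-=[-2.2771, -1.2693]  P^-=[1.3003 0.4643; 0.4643 0.8449]  H_jac=[0.1868 -0.3351]  S=[0.4621]  K=[0.1889; -0.4250]  nu=[-0.7701]  x^+=[-2.4226, -0.9420]  P^+=[1.2838 0.5014; 0.5014 0.7615]
step 3: x^-=[-2.6769, -0.9420]  P^-=[1.8601 0.7180; 0.7180 0.9115]  H_jac=[0.1170 -0.3324]  S=[0.4503]  K=[-0.0468; -0.4863]  nu=[2.4232]  x^+=[-2.7904, -2.1204]  P^+=[1.8591 0.7077; 0.7077 0.8050]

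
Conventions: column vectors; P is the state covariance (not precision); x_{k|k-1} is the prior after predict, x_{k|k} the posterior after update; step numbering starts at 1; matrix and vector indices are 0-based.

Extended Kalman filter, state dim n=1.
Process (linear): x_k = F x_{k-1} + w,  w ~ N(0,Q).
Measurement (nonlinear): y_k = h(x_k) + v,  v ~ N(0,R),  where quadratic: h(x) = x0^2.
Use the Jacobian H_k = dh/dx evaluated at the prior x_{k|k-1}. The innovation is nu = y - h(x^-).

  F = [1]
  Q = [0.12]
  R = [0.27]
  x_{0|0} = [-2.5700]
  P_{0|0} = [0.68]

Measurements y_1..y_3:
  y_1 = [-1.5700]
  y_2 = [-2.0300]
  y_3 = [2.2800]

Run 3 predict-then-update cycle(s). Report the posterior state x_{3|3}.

x_post = [-0.0087]

step 1: x^-=[-2.5700]  P^-=[0.8000]  H_jac=[-5.1400]  S=[21.4057]  K=[-0.1921]  nu=[-8.1749]  x^+=[-0.9996]  P^+=[0.0101]
step 2: x^-=[-0.9996]  P^-=[0.1301]  H_jac=[-1.9992]  S=[0.7900]  K=[-0.3292]  nu=[-3.0292]  x^+=[-0.0023]  P^+=[0.0445]
step 3: x^-=[-0.0023]  P^-=[0.1645]  H_jac=[-0.0046]  S=[0.2700]  K=[-0.0028]  nu=[2.2800]  x^+=[-0.0087]  P^+=[0.1645]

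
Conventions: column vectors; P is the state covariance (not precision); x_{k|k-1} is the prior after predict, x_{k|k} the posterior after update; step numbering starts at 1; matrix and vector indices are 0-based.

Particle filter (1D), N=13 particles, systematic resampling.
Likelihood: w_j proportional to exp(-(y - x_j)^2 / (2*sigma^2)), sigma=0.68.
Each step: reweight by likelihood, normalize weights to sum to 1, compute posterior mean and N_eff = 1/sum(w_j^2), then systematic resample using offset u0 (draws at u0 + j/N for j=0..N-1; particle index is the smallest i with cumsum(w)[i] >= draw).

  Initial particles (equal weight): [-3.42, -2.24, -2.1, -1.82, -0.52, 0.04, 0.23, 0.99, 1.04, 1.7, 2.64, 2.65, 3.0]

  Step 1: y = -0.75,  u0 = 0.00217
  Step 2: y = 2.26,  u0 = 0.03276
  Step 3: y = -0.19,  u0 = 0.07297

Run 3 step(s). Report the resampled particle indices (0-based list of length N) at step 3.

step 1: w=[0.0002, 0.0378, 0.0581, 0.1209, 0.3937, 0.2123, 0.1476, 0.0158, 0.0130, 0.0006, 0.0000, 0.0000, 0.0000]  mean=-0.5593  Neff=4.1375  idx=[1, 2, 3, 4, 4, 4, 4, 4, 5, 5, 5, 6, 6]
step 2: w=[0.0000, 0.0000, 0.0000, 0.0060, 0.0060, 0.0060, 0.0060, 0.0060, 0.1245, 0.1245, 0.1245, 0.2982, 0.2982]  mean=0.1364  Neff=4.4547  idx=[8, 8, 9, 9, 10, 11, 11, 11, 11, 12, 12, 12, 12]
step 3: w=[0.0833, 0.0833, 0.0833, 0.0833, 0.0833, 0.0729, 0.0729, 0.0729, 0.0729, 0.0729, 0.0729, 0.0729, 0.0729]  mean=0.1508  Neff=12.9438  idx=[0, 1, 2, 3, 4, 5, 6, 7, 8, 9, 10, 11, 12]

resampled_idx = [0, 1, 2, 3, 4, 5, 6, 7, 8, 9, 10, 11, 12]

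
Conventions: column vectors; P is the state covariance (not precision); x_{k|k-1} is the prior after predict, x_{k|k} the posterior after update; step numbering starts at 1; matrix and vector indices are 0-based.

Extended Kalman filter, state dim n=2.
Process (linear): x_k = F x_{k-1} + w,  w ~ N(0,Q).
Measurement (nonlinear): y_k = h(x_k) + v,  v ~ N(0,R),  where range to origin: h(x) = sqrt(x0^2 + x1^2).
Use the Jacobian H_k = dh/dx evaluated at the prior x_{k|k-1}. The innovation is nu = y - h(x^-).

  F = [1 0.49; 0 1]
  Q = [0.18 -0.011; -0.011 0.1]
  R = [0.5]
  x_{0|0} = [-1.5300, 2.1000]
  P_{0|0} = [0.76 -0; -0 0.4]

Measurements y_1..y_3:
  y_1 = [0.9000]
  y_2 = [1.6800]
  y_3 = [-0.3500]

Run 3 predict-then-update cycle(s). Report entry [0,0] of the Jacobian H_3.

H_jac[0,0] = 0.5980

step 1: x^-=[-0.5010, 2.1000]  P^-=[1.0360 0.1850; 0.1850 0.5000]  H_jac=[-0.2321 0.9727]  S=[0.9453]  K=[-0.0640; 0.4691]  nu=[-1.2589]  x^+=[-0.4205, 1.5095]  P^+=[1.0322 0.2134; 0.2134 0.2920]
step 2: x^-=[0.3192, 1.5095]  P^-=[1.4914 0.3455; 0.3455 0.3920]  H_jac=[0.2069 0.9784]  S=[1.0789]  K=[0.5992; 0.4217]  nu=[0.1371]  x^+=[0.4014, 1.5673]  P^+=[1.1040 0.0728; 0.0728 0.2001]
step 3: x^-=[1.1693, 1.5673]  P^-=[1.4034 0.1599; 0.1599 0.3001]  H_jac=[0.5980 0.8015]  S=[1.3479]  K=[0.7177; 0.2494]  nu=[-2.3055]  x^+=[-0.4852, 0.9924]  P^+=[0.7091 -0.0814; -0.0814 0.2163]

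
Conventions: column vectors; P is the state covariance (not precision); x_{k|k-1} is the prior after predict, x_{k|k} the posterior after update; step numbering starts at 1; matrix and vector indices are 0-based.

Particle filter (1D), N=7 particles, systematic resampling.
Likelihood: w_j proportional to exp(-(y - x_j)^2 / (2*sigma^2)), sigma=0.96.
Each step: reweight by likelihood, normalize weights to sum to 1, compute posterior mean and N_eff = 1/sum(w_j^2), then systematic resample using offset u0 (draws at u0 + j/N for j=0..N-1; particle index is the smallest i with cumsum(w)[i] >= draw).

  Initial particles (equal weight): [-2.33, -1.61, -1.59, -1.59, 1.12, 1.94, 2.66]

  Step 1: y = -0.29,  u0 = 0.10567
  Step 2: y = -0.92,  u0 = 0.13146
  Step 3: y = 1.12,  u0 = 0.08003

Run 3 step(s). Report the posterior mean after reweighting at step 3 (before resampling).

step 1: w=[0.0612, 0.2274, 0.2339, 0.2339, 0.1990, 0.0394, 0.0052]  mean=-0.9393  Neff=4.8531  idx=[1, 1, 2, 3, 3, 4, 5]
step 2: w=[0.1925, 0.1925, 0.1953, 0.1953, 0.1953, 0.0261, 0.0029]  mean=-1.5167  Neff=5.2837  idx=[0, 1, 2, 2, 3, 4, 5]
step 3: w=[0.0158, 0.0158, 0.0168, 0.0168, 0.0168, 0.0168, 0.9013]  mean=0.8519  Neff=1.2285  idx=[4, 6, 6, 6, 6, 6, 6]

post_mean = 0.8519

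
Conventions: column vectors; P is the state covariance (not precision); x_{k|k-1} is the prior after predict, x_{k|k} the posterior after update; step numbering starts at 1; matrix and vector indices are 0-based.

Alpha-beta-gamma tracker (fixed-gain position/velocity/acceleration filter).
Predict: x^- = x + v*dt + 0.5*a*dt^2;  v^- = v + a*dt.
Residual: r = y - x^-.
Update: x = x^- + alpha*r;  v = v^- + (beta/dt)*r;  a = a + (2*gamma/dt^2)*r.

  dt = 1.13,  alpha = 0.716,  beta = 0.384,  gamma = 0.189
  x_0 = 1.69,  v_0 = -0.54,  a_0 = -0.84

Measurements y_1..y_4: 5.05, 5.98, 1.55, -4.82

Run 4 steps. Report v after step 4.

step 1: x_pred=0.5435  r=4.5065  x^+=3.7702  v^+=0.0422  a^+=0.4941
step 2: x_pred=4.1333  r=1.8467  x^+=5.4555  v^+=1.2281  a^+=1.0407
step 3: x_pred=7.5077  r=-5.9577  x^+=3.2420  v^+=0.3795  a^+=-0.7229
step 4: x_pred=3.2093  r=-8.0293  x^+=-2.5397  v^+=-3.1659  a^+=-3.0998

v_post = -3.1659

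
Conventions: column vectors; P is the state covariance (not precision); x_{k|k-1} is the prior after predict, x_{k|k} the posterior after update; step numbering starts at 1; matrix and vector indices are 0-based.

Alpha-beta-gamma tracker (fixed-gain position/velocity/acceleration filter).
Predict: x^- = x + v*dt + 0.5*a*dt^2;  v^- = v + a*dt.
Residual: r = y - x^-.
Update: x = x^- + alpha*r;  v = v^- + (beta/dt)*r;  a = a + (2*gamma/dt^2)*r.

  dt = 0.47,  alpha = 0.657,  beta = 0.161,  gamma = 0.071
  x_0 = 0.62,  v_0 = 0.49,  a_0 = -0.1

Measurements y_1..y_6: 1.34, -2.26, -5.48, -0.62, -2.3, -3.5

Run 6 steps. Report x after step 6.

step 1: x_pred=0.8393  r=0.5007  x^+=1.1682  v^+=0.6145  a^+=0.2219
step 2: x_pred=1.4816  r=-3.7416  x^+=-0.9766  v^+=-0.5629  a^+=-2.1833
step 3: x_pred=-1.4823  r=-3.9977  x^+=-4.1088  v^+=-2.9584  a^+=-4.7531
step 4: x_pred=-6.0242  r=5.4042  x^+=-2.4737  v^+=-3.3411  a^+=-1.2791
step 5: x_pred=-4.1853  r=1.8853  x^+=-2.9466  v^+=-3.2965  a^+=-0.0672
step 6: x_pred=-4.5034  r=1.0034  x^+=-3.8442  v^+=-2.9844  a^+=0.5778

x_post = -3.8442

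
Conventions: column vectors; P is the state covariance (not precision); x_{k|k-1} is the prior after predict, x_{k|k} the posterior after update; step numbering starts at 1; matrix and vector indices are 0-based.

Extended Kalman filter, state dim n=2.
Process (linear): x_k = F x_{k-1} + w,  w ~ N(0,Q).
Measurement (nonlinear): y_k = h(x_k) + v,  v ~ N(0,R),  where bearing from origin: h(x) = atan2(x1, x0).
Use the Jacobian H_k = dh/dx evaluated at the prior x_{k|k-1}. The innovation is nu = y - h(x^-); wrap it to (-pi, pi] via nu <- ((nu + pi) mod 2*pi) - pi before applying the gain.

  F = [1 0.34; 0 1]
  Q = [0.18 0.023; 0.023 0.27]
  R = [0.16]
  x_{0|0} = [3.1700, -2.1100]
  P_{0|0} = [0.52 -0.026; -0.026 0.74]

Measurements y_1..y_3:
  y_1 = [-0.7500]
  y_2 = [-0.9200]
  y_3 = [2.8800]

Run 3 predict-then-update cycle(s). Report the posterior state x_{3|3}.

x_post = [-1.4016, -3.8449]

step 1: x^-=[2.4526, -2.1100]  P^-=[0.7679 0.2486; 0.2486 1.0100]  H_jac=[0.2016 0.2343]  S=[0.2701]  K=[0.7886; 1.0616]  nu=[-0.0395]  x^+=[2.4214, -2.1520]  P^+=[0.5999 0.0225; 0.0225 0.7056]
step 2: x^-=[1.6897, -2.1520]  P^-=[0.8767 0.2853; 0.2853 0.9756]  H_jac=[0.2875 0.2257]  S=[0.3192]  K=[0.9914; 0.9469]  nu=[-0.0149]  x^+=[1.6750, -2.1660]  P^+=[0.5630 -0.0143; -0.0143 0.6894]
step 3: x^-=[0.9386, -2.1660]  P^-=[0.8130 0.2431; 0.2431 0.9594]  H_jac=[0.3887 0.1684]  S=[0.3419]  K=[1.0441; 0.7491]  nu=[-2.2413]  x^+=[-1.4016, -3.8449]  P^+=[0.4403 -0.0243; -0.0243 0.7676]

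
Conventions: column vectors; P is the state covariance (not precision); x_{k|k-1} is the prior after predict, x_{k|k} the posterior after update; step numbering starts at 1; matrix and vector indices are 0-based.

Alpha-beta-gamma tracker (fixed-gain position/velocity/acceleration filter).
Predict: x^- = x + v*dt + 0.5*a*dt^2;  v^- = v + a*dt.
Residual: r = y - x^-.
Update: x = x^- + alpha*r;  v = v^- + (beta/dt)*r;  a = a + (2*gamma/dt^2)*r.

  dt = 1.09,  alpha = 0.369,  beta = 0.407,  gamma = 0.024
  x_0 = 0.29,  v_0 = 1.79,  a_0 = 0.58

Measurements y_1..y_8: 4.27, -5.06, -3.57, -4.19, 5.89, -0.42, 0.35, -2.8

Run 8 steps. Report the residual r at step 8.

resid = -6.3148

step 1: x_pred=2.5856  r=1.6844  x^+=3.2072  v^+=3.0511  a^+=0.6480
step 2: x_pred=6.9179  r=-11.9779  x^+=2.4980  v^+=-0.7150  a^+=0.1641
step 3: x_pred=1.8162  r=-5.3862  x^+=-0.1713  v^+=-2.5473  a^+=-0.0535
step 4: x_pred=-2.9796  r=-1.2104  x^+=-3.4262  v^+=-3.0575  a^+=-0.1024
step 5: x_pred=-6.8197  r=12.7097  x^+=-2.1298  v^+=1.5766  a^+=0.4111
step 6: x_pred=-0.1671  r=-0.2529  x^+=-0.2604  v^+=1.9303  a^+=0.4009
step 7: x_pred=2.0818  r=-1.7318  x^+=1.4428  v^+=1.7206  a^+=0.3309
step 8: x_pred=3.5148  r=-6.3148  x^+=1.1847  v^+=-0.2766  a^+=0.0758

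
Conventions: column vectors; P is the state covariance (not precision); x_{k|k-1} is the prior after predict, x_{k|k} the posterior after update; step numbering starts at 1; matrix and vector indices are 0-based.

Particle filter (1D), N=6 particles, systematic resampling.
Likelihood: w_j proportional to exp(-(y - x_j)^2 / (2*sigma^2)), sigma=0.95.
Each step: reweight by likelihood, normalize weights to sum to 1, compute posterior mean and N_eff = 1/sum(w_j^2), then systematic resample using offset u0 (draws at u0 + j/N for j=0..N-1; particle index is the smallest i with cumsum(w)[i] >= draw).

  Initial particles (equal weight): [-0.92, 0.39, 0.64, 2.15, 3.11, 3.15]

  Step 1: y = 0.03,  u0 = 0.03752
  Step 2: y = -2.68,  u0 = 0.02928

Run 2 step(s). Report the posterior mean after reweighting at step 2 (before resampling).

post_mean = -0.8637

step 1: w=[0.2482, 0.3809, 0.3330, 0.0339, 0.0021, 0.0019]  mean=0.2188  Neff=3.1376  idx=[0, 0, 1, 1, 2, 2]
step 2: w=[0.4796, 0.4796, 0.0144, 0.0144, 0.0059, 0.0059]  mean=-0.8637  Neff=2.1710  idx=[0, 0, 0, 1, 1, 1]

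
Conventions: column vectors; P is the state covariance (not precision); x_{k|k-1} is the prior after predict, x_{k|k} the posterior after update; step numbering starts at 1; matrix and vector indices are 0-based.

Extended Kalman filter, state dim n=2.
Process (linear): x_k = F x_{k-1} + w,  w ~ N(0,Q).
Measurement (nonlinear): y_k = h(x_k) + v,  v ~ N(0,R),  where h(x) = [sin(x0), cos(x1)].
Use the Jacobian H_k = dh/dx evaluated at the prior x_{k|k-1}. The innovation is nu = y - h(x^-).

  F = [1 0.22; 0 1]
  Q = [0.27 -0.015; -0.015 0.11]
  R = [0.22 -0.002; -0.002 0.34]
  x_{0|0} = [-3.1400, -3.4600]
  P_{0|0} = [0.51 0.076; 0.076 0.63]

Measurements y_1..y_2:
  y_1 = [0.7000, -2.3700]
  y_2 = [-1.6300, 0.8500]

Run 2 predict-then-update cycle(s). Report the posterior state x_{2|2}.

x_post = [-2.5930, -1.2565]

step 1: x^-=[-3.9012, -3.4600]  P^-=[0.8439 0.1996; 0.1996 0.7400]  H_jac=[-0.7251 0.0000; 0.0000 -0.3131]  S=[0.6637 0.0433; 0.0433 0.4125]  K=[-0.9184 -0.0551; -0.1827 -0.5424]  nu=[0.0114, -1.4203]  x^+=[-3.8334, -2.6917]  P^+=[0.2785 0.0539; 0.0539 0.5879]
step 2: x^-=[-4.4256, -2.6917]  P^-=[0.6007 0.1683; 0.1683 0.6979]  H_jac=[-0.2828 0.0000; 0.0000 0.4348]  S=[0.2681 -0.0227; -0.0227 0.4720]  K=[-0.6232 0.1251; -0.1236 0.6371]  nu=[-2.5892, 1.7505]  x^+=[-2.5930, -1.2565]  P^+=[0.4856 0.1007; 0.1007 0.4987]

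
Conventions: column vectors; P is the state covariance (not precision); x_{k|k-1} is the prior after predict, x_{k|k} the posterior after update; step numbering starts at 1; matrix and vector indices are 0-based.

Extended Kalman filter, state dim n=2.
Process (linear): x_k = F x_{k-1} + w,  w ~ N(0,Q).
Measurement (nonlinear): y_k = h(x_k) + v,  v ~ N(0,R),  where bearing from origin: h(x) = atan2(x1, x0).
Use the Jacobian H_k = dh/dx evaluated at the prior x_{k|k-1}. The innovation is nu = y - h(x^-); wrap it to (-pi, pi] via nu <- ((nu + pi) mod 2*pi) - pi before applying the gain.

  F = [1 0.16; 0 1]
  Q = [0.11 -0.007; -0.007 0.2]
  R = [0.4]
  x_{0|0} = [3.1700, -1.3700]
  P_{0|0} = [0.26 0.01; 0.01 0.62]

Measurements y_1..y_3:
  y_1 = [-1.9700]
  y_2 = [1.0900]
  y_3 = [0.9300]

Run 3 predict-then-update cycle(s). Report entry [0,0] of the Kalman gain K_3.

step 1: x^-=[2.9508, -1.3700]  P^-=[0.3891 0.1022; 0.1022 0.8200]  H_jac=[0.1294 0.2788]  S=[0.4776]  K=[0.1651; 0.5063]  nu=[-1.5353]  x^+=[2.6973, -2.1474]  P^+=[0.3761 0.0623; 0.0623 0.6975]
step 2: x^-=[2.3537, -2.1474]  P^-=[0.5238 0.1669; 0.1669 0.8975]  H_jac=[0.2115 0.2319]  S=[0.4881]  K=[0.3063; 0.4987]  nu=[1.8296]  x^+=[2.9142, -1.2349]  P^+=[0.4780 0.0923; 0.0923 0.7762]
step 3: x^-=[2.7166, -1.2349]  P^-=[0.6375 0.2095; 0.2095 0.9762]  H_jac=[0.1387 0.3051]  S=[0.5208]  K=[0.2924; 0.6275]  nu=[1.3567]  x^+=[3.1133, -0.3836]  P^+=[0.5929 0.1139; 0.1139 0.7710]

K[0,0] = 0.2924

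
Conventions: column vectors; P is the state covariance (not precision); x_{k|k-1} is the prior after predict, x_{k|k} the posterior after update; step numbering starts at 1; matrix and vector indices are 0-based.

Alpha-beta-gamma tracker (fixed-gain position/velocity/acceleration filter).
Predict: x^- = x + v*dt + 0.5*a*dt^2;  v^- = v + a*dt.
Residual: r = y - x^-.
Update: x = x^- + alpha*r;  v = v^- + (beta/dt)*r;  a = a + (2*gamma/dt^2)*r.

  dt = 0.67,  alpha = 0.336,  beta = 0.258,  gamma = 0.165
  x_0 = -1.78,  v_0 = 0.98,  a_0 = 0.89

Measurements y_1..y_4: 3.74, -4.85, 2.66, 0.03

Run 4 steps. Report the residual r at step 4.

resid = -3.1100

step 1: x_pred=-0.9236  r=4.6636  x^+=0.6433  v^+=3.3721  a^+=4.3184
step 2: x_pred=3.8719  r=-8.7219  x^+=0.9414  v^+=2.9069  a^+=-2.0934
step 3: x_pred=2.4191  r=0.2409  x^+=2.5001  v^+=1.5971  a^+=-1.9163
step 4: x_pred=3.1400  r=-3.1100  x^+=2.0950  v^+=-0.8844  a^+=-4.2025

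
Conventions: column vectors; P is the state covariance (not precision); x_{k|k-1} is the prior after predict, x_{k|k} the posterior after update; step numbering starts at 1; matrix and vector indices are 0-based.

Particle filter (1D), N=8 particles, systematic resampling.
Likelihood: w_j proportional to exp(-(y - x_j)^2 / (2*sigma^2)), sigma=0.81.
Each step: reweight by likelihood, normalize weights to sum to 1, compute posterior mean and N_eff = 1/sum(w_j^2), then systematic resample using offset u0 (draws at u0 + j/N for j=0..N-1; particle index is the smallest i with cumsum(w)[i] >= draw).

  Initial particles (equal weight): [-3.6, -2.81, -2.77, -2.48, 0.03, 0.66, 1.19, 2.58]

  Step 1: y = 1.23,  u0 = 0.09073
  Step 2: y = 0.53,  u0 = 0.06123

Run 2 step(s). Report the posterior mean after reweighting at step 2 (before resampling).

step 1: w=[0.0000, 0.0000, 0.0000, 0.0000, 0.1413, 0.3304, 0.4227, 0.1055]  mean=0.9977  Neff=3.1348  idx=[4, 5, 5, 5, 6, 6, 6, 7]
step 2: w=[0.1382, 0.1650, 0.1650, 0.1650, 0.1200, 0.1200, 0.1200, 0.0068]  mean=0.7767  Neff=6.9428  idx=[0, 1, 2, 2, 3, 4, 5, 6]

post_mean = 0.7767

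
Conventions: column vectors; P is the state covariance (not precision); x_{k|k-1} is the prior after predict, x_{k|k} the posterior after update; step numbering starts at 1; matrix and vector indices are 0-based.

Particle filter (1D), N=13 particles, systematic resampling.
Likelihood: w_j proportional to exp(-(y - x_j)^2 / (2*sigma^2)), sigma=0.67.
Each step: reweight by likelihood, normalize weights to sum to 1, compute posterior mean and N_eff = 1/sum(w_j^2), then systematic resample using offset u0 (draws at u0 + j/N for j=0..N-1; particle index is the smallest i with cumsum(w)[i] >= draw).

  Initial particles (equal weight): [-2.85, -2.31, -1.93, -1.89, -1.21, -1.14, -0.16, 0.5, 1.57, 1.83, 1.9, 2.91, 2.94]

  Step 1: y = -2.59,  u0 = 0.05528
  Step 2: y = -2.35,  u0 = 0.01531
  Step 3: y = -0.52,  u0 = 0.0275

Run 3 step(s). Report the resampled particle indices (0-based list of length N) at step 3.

resampled_idx = [3, 5, 7, 8, 8, 9, 9, 10, 10, 11, 11, 12, 12]

step 1: w=[0.2848, 0.2814, 0.1890, 0.1779, 0.0368, 0.0295, 0.0004, 0.0000, 0.0000, 0.0000, 0.0000, 0.0000, 0.0000]  mean=-2.2413  Neff=4.3488  idx=[0, 0, 0, 1, 1, 1, 1, 2, 2, 2, 3, 3, 5]
step 2: w=[0.0721, 0.0721, 0.0721, 0.0950, 0.0950, 0.0950, 0.0950, 0.0782, 0.0782, 0.0782, 0.0752, 0.0752, 0.0186]  mean=-2.2526  Neff=12.2379  idx=[0, 1, 2, 3, 4, 4, 5, 6, 7, 8, 9, 10, 11]
step 3: w=[0.0033, 0.0033, 0.0033, 0.0390, 0.0390, 0.0390, 0.0390, 0.0390, 0.1511, 0.1511, 0.1511, 0.1710, 0.1710]  mean=-1.9994  Neff=7.4302  idx=[3, 5, 7, 8, 8, 9, 9, 10, 10, 11, 11, 12, 12]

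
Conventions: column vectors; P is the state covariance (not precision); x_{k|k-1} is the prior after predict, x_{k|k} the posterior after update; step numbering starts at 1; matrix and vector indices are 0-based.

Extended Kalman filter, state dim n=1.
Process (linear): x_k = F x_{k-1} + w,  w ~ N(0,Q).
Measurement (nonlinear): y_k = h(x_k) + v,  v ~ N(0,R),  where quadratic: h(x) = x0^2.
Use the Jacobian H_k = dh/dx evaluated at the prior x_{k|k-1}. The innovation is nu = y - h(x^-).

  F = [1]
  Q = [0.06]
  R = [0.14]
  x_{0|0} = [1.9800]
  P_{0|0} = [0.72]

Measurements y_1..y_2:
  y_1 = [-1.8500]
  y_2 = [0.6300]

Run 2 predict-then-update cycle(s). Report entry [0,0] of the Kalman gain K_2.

step 1: x^-=[1.9800]  P^-=[0.7800]  H_jac=[3.9600]  S=[12.3716]  K=[0.2497]  nu=[-5.7704]  x^+=[0.5393]  P^+=[0.0088]
step 2: x^-=[0.5393]  P^-=[0.0688]  H_jac=[1.0786]  S=[0.2201]  K=[0.3373]  nu=[0.3391]  x^+=[0.6537]  P^+=[0.0438]

K[0,0] = 0.3373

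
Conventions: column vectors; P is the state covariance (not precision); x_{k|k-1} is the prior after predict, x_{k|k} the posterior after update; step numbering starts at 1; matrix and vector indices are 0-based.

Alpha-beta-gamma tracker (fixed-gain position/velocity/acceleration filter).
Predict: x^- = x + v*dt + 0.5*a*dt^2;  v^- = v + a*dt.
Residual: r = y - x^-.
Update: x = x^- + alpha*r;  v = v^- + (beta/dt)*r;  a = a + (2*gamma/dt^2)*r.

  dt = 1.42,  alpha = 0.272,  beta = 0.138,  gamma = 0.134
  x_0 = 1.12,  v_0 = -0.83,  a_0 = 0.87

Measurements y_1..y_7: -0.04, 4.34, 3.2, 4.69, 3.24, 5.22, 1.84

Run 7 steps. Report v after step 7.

v_post = -4.1686

step 1: x_pred=0.8185  r=-0.8585  x^+=0.5850  v^+=0.3220  a^+=0.7559
step 2: x_pred=1.8043  r=2.5357  x^+=2.4940  v^+=1.6418  a^+=1.0929
step 3: x_pred=5.9272  r=-2.7272  x^+=5.1854  v^+=2.9287  a^+=0.7304
step 4: x_pred=10.0805  r=-5.3905  x^+=8.6143  v^+=3.4420  a^+=0.0140
step 5: x_pred=13.5161  r=-10.2761  x^+=10.7210  v^+=2.4632  a^+=-1.3518
step 6: x_pred=12.8559  r=-7.6359  x^+=10.7789  v^+=-0.1984  a^+=-2.3667
step 7: x_pred=8.1111  r=-6.2711  x^+=6.4053  v^+=-4.1686  a^+=-3.2002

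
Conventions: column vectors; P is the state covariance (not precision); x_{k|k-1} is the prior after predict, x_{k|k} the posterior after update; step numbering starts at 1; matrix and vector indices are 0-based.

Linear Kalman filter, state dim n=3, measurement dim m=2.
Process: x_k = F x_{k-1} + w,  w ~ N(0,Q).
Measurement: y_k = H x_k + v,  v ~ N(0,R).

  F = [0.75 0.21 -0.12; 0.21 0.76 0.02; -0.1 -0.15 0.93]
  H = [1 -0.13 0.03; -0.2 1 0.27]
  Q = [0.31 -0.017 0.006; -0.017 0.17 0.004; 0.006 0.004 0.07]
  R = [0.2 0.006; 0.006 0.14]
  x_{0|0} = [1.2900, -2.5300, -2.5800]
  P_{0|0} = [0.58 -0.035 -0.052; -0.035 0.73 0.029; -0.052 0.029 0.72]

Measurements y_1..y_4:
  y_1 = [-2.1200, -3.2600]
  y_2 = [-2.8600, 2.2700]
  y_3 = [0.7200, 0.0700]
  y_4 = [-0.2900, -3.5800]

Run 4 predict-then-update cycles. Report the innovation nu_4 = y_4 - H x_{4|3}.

step 1: x^-=[0.7458, -1.7035, -2.1489]  P^-=[0.6757 0.1656 -0.1669; 0.1656 0.6068 -0.0639; -0.1669 -0.0639 0.7155]  S=[0.8340 -0.0760; -0.0760 0.7432]  K=[0.7839 0.0606; 0.1716 0.7662; -0.1458 0.2040]  nu=[-3.0228, -0.8271]  x^+=[-1.6738, -2.8558, -1.8768]  P^+=[0.1677 0.0654 -0.0693; 0.0654 0.1659 -0.1650; -0.0693 -0.1650 0.6623]
step 2: x^-=[-1.6298, -2.5594, -1.1497]  P^-=[0.4626 0.0895 -0.1788; 0.0895 0.2888 -0.1427; -0.1788 -0.1427 0.7091]  S=[0.6352 -0.0729; -0.0729 0.4054]  K=[0.7014 -0.0002; 0.1439 0.5990; -0.1989 0.1728]  nu=[-1.5284, 4.8139]  x^+=[-2.7031, 0.1041, -0.0139]  P^+=[0.1500 0.0561 -0.0813; 0.0561 0.1427 -0.1733; -0.0813 -0.1733 0.6669]
step 3: x^-=[-2.0038, -0.4888, 0.2418]  P^-=[0.4513 0.0782 -0.1863; 0.0782 0.2713 -0.1467; -0.1863 -0.1467 0.7166]  S=[0.6262 -0.0819; -0.0819 0.3912]  K=[0.6937 -0.0141; 0.1375 0.5811; -0.2104 0.1707]  nu=[2.6530, 0.0928]  x^+=[-0.1646, -0.0700, -0.3005]  P^+=[0.1483 0.0545 -0.0840; 0.0545 0.1405 -0.1755; -0.0840 -0.1755 0.6716]
step 4: x^-=[-0.1021, -0.0938, -0.2525]  P^-=[0.4504 0.0768 -0.1888; 0.0768 0.2693 -0.1483; -0.1888 -0.1483 0.7218]  S=[0.6255 -0.0836; -0.0836 0.3896]  K=[0.6929 -0.0164; 0.1370 0.5785; -0.2136 0.1708]  nu=[-0.1925, -3.4385]  x^+=[-0.1791, -2.1093, -0.7986]  P^+=[0.1481 0.0544 -0.0850; 0.0544 0.1404 -0.1768; -0.0850 -0.1768 0.6758]

innov = [-0.1925, -3.4385]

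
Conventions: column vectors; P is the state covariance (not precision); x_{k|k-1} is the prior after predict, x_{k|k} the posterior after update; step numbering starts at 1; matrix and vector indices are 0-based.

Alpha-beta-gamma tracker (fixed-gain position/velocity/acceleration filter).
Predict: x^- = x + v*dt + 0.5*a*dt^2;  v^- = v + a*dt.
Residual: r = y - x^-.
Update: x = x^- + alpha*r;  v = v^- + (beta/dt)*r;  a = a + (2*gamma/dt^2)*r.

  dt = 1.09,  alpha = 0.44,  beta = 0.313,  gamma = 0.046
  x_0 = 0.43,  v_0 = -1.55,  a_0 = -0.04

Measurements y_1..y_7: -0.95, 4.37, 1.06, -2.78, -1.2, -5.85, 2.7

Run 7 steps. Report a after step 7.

step 1: x_pred=-1.2833  r=0.3333  x^+=-1.1366  v^+=-1.4979  a^+=-0.0142
step 2: x_pred=-2.7778  r=7.1478  x^+=0.3672  v^+=0.5392  a^+=0.5393
step 3: x_pred=1.2753  r=-0.2153  x^+=1.1806  v^+=1.0652  a^+=0.5226
step 4: x_pred=2.6520  r=-5.4320  x^+=0.2619  v^+=0.0750  a^+=0.1020
step 5: x_pred=0.4042  r=-1.6042  x^+=-0.3016  v^+=-0.2745  a^+=-0.0222
step 6: x_pred=-0.6141  r=-5.2359  x^+=-2.9179  v^+=-1.8023  a^+=-0.4277
step 7: x_pred=-5.1364  r=7.8364  x^+=-1.6884  v^+=-0.0182  a^+=0.1791

a_post = 0.1791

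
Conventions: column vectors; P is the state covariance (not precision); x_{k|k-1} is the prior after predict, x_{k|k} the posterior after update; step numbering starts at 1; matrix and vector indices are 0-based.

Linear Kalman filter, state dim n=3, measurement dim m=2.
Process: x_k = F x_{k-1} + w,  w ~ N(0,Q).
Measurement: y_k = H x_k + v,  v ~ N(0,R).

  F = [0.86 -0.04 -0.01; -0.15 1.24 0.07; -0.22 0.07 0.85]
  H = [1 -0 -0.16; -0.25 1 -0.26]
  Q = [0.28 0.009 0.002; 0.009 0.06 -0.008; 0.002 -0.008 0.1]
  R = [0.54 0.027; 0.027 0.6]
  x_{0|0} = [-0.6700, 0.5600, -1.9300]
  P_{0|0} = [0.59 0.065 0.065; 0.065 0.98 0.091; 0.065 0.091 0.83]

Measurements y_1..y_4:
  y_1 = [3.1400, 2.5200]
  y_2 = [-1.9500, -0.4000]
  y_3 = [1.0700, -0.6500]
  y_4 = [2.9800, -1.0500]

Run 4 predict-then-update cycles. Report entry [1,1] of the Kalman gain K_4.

step 1: x^-=[-0.5793, 0.6598, -1.4539]  P^-=[0.7125 -0.0440 -0.0704; -0.0440 1.5744 0.2146; -0.0704 0.2146 0.7175]  S=[1.2934 -0.1841; -0.1841 2.1687]  K=[0.5529 -0.0470; 0.0403 0.7087; -0.1419 0.0090]  nu=[3.4867, 1.3374]  x^+=[1.2855, 1.7483, -1.9368]  P^+=[0.3028 0.0713 0.0341; 0.0713 0.4935 0.1897; 0.0341 0.1897 0.6908]
step 2: x^-=[1.0550, 1.8394, -1.8067]  P^-=[0.4994 0.0206 -0.0392; 0.0206 0.8347 0.2617; -0.0392 0.2617 0.6238]  S=[1.0679 -0.0845; -0.0845 1.3565]  K=[0.4704 -0.0400; 0.0247 0.5629; -0.1244 0.0729]  nu=[-3.2941, -2.4454]  x^+=[-0.3966, 0.3818, -1.5752]  P^+=[0.2578 0.0611 0.0306; 0.0611 0.4066 0.2036; 0.0306 0.2036 0.5986]
step 3: x^-=[-0.3406, 0.4226, -1.2249]  P^-=[0.4668 0.0195 -0.0334; 0.0195 0.7059 0.2654; -0.0334 0.2654 0.5579]  S=[1.0318 -0.0821; -0.0821 1.2207]  K=[0.4543 -0.0420; 0.0190 0.5190; -0.1111 0.0979]  nu=[1.2146, -1.4762]  x^+=[0.2731, -0.3205, -1.5045]  P^+=[0.2486 0.0564 0.0277; 0.0564 0.3783 0.2009; 0.0277 0.2009 0.5316]
step 4: x^-=[0.2628, -0.5437, -1.3613]  P^-=[0.4603 0.0170 -0.0334; 0.0170 0.6631 0.2575; -0.0334 0.2575 0.5098]  S=[1.0241 -0.0838; -0.0838 1.1797]  K=[0.4511 -0.0438; 0.0175 0.5030; -0.1036 0.1056]  nu=[2.4994, -0.7945]  x^+=[1.4252, -0.8997, -1.7042]  P^+=[0.2463 0.0538 0.0243; 0.0538 0.3658 0.1924; 0.0243 0.1924 0.4838]

K[1,1] = 0.5030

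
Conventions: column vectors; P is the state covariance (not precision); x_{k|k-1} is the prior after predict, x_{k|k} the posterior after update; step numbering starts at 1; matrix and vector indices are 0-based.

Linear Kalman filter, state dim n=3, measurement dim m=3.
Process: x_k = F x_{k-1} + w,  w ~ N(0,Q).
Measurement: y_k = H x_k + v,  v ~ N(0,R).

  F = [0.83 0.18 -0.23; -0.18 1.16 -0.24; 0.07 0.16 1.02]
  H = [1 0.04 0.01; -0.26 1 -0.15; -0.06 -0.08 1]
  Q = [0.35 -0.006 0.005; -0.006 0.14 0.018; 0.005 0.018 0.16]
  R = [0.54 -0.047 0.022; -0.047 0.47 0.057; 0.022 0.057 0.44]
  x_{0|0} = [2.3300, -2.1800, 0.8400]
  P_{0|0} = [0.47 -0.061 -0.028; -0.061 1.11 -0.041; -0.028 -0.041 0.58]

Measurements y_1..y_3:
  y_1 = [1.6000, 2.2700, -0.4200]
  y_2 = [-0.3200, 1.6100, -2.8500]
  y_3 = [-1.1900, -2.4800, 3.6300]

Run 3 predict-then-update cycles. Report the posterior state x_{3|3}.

step 1: x^-=[1.3483, -3.1498, 0.6711]  P^-=[0.7363 0.1479 -0.1099; 0.1479 1.7281 0.0316; -0.1099 0.0316 0.7754]  S=[1.2888 -0.0072 -0.1408; -0.0072 2.1704 -0.1323; -0.1408 -0.1323 1.2387]  K=[0.5672 -0.0149 -0.0711; 0.1740 0.7775 0.0096; -0.0095 0.0125 0.6295]  nu=[0.3710, 5.8710, -1.2622]  x^+=[1.5610, 1.4674, -0.0537]  P^+=[0.3037 0.0415 0.0019; 0.0415 0.3814 0.0854; 0.0019 0.0854 0.2844]
step 2: x^-=[1.5721, 1.4341, 0.2892]  P^-=[0.5913 0.0558 -0.0130; 0.0558 0.6147 0.1148; -0.0130 0.1148 0.4962]  S=[1.1366 -0.1192 -0.0235; -0.1192 1.0713 0.0599; -0.0235 0.0599 0.9260]  K=[0.5181 -0.0296 -0.0421; 0.1309 0.5568 0.0346; 0.0092 0.0125 0.5262]  nu=[-1.9523, 0.6281, -2.9302]  x^+=[0.6652, 1.4268, -1.2629]  P^+=[0.2788 0.0334 0.0106; 0.0334 0.2773 0.0740; 0.0106 0.0740 0.2390]
step 3: x^-=[1.0994, 1.8385, -1.0133]  P^-=[0.5635 0.0299 -0.0023; 0.0299 0.4817 0.0918; -0.0023 0.0918 0.4436]  S=[1.1067 -0.1446 -0.0101; -0.1446 0.9565 0.0531; -0.0101 0.0531 0.8746]  K=[0.5042 -0.0433 -0.0356; 0.1104 0.4961 0.0301; 0.0099 0.0009 0.4990]  nu=[-2.3529, -4.1846, 4.8563]  x^+=[-0.0785, -0.3511, 1.3831]  P^+=[0.2724 0.0264 0.0114; 0.0264 0.2463 0.0652; 0.0114 0.0652 0.2257]

x_post = [-0.0785, -0.3511, 1.3831]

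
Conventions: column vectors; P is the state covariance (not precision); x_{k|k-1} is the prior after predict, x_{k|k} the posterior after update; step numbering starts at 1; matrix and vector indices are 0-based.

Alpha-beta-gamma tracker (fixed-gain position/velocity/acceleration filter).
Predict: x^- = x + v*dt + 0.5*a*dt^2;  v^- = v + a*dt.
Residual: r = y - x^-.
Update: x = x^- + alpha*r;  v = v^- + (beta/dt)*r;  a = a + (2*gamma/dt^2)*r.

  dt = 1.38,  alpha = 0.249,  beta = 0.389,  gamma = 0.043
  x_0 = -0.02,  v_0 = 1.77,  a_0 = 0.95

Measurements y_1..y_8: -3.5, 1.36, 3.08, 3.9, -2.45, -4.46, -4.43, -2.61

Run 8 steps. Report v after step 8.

v_post = -2.8120

step 1: x_pred=3.3272  r=-6.8272  x^+=1.6272  v^+=1.1565  a^+=0.6417
step 2: x_pred=3.8342  r=-2.4742  x^+=3.2182  v^+=1.3446  a^+=0.5300
step 3: x_pred=5.5783  r=-2.4983  x^+=4.9563  v^+=1.3717  a^+=0.4171
step 4: x_pred=7.2464  r=-3.3464  x^+=6.4132  v^+=1.0041  a^+=0.2660
step 5: x_pred=8.0521  r=-10.5021  x^+=5.4371  v^+=-1.5892  a^+=-0.2082
step 6: x_pred=3.0457  r=-7.5057  x^+=1.1768  v^+=-3.9923  a^+=-0.5472
step 7: x_pred=-4.8536  r=0.4236  x^+=-4.7482  v^+=-4.6280  a^+=-0.5281
step 8: x_pred=-11.6376  r=9.0276  x^+=-9.3897  v^+=-2.8120  a^+=-0.1204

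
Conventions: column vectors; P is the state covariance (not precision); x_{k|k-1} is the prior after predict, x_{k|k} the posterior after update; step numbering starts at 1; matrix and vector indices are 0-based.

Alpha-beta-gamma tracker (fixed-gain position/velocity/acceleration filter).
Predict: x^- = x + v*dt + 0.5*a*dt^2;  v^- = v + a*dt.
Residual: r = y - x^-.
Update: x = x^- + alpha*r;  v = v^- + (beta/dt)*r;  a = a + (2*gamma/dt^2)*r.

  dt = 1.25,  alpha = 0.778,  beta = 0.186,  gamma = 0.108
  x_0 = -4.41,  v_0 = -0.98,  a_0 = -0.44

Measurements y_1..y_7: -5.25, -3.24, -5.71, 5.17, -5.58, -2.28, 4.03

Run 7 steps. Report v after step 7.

step 1: x_pred=-5.9787  r=0.7287  x^+=-5.4118  v^+=-1.4216  a^+=-0.3393
step 2: x_pred=-7.4538  r=4.2138  x^+=-4.1755  v^+=-1.2186  a^+=0.2433
step 3: x_pred=-5.5087  r=-0.2013  x^+=-5.6653  v^+=-0.9445  a^+=0.2154
step 4: x_pred=-6.6776  r=11.8476  x^+=2.5398  v^+=1.0877  a^+=1.8532
step 5: x_pred=5.3473  r=-10.9273  x^+=-3.1541  v^+=1.7783  a^+=0.3427
step 6: x_pred=-0.6636  r=-1.6164  x^+=-1.9212  v^+=1.9661  a^+=0.1192
step 7: x_pred=0.6296  r=3.4004  x^+=3.2751  v^+=2.6211  a^+=0.5893

v_post = 2.6211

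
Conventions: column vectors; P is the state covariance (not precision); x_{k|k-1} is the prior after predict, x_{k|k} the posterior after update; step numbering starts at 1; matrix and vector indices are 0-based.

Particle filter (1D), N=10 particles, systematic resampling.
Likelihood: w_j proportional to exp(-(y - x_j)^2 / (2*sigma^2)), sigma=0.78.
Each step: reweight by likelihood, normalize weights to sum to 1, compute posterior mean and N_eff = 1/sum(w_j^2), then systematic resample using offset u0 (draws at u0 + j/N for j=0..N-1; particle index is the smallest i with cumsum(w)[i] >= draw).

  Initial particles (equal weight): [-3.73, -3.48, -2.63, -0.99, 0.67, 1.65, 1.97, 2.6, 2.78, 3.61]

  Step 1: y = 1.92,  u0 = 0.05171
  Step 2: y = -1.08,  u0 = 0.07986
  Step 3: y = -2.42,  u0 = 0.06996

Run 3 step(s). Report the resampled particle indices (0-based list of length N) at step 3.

resampled_idx = [0, 1, 2, 3, 4, 5, 6, 6, 7, 8]

step 1: w=[0.0000, 0.0000, 0.0000, 0.0003, 0.0782, 0.2659, 0.2818, 0.1931, 0.1538, 0.0270]  mean=2.0729  Neff=4.5897  idx=[4, 5, 5, 6, 6, 6, 7, 7, 8, 8]
step 2: w=[0.9324, 0.0253, 0.0253, 0.0055, 0.0055, 0.0055, 0.0002, 0.0002, 0.0001, 0.0001]  mean=0.7420  Neff=1.1484  idx=[0, 0, 0, 0, 0, 0, 0, 0, 0, 2]
step 3: w=[0.1111, 0.1111, 0.1111, 0.1111, 0.1111, 0.1111, 0.1111, 0.1111, 0.1111, 0.0003]  mean=0.6703  Neff=9.0063  idx=[0, 1, 2, 3, 4, 5, 6, 6, 7, 8]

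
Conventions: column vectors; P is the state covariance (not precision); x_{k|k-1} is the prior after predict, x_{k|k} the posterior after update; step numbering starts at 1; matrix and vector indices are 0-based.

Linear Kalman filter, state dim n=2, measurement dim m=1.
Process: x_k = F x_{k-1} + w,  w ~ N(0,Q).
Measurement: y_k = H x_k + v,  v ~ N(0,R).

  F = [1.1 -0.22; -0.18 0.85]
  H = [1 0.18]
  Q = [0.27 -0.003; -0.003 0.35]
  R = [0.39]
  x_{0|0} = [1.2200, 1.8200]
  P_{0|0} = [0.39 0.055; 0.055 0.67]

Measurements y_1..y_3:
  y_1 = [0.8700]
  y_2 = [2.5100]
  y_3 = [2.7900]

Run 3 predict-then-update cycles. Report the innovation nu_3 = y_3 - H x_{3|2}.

step 1: x^-=[0.9416, 1.3274]  P^-=[0.7477 -0.1519; -0.1519 0.8299]  S=[1.1099]  K=[0.6490; -0.0023]  nu=[-0.3105]  x^+=[0.7401, 1.3281]  P^+=[0.2802 -0.1503; -0.1503 0.8299]
step 2: x^-=[0.5219, 0.9957]  P^-=[0.7219 -0.3601; -0.3601 1.0046]  S=[1.0148]  K=[0.6475; -0.1767]  nu=[1.8089]  x^+=[1.6931, 0.6761]  P^+=[0.2964 -0.2440; -0.2440 0.9730]
step 3: x^-=[1.7137, 0.2699]  P^-=[0.7939 -0.4815; -0.4815 1.1373]  S=[1.0474]  K=[0.6752; -0.2642]  nu=[1.0277]  x^+=[2.4076, -0.0016]  P^+=[0.3164 -0.2946; -0.2946 1.0641]

innov = [1.0277]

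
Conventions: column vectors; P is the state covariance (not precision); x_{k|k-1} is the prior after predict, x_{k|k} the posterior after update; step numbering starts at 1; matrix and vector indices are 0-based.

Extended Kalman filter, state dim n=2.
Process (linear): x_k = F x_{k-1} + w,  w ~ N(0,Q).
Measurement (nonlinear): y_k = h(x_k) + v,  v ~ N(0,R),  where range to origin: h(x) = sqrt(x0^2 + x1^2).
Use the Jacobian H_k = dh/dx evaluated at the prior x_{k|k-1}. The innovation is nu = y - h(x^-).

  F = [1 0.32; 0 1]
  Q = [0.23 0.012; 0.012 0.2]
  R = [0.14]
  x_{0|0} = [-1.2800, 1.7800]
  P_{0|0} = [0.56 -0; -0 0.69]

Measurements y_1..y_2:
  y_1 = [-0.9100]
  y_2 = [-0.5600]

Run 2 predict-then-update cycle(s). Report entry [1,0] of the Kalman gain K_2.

K[1,0] = -0.4423

step 1: x^-=[-0.7104, 1.7800]  P^-=[0.8607 0.2328; 0.2328 0.8900]  H_jac=[-0.3707 0.9288]  S=[0.8657]  K=[-0.1188; 0.8552]  nu=[-2.8265]  x^+=[-0.3747, -0.6372]  P^+=[0.8484 0.3207; 0.3207 0.2569]
step 2: x^-=[-0.5786, -0.6372]  P^-=[1.3100 0.4149; 0.4149 0.4569]  H_jac=[-0.6723 -0.7403]  S=[1.3955]  K=[-0.8512; -0.4423]  nu=[-1.4207]  x^+=[0.6307, -0.0088]  P^+=[0.2989 -0.1104; -0.1104 0.1839]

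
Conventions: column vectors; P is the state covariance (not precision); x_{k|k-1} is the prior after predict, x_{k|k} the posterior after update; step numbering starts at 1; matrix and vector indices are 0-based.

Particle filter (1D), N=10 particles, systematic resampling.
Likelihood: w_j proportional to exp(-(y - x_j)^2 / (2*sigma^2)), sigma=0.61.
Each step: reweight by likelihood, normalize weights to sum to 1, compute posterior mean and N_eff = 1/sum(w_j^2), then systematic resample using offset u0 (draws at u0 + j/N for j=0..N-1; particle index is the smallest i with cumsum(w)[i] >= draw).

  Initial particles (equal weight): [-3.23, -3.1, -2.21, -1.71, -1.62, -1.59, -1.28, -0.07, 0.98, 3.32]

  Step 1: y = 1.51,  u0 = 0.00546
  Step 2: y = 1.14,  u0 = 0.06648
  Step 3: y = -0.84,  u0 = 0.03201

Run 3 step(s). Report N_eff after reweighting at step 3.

step 1: w=[0.0000, 0.0000, 0.0000, 0.0000, 0.0000, 0.0000, 0.0000, 0.0477, 0.9356, 0.0167]  mean=0.9690  Neff=1.1391  idx=[7, 8, 8, 8, 8, 8, 8, 8, 8, 8]
step 2: w=[0.0158, 0.1094, 0.1094, 0.1094, 0.1094, 0.1094, 0.1094, 0.1094, 0.1094, 0.1094]  mean=0.9634  Neff=9.2702  idx=[1, 2, 3, 4, 5, 6, 6, 7, 8, 9]
step 3: w=[0.1000, 0.1000, 0.1000, 0.1000, 0.1000, 0.1000, 0.1000, 0.1000, 0.1000, 0.1000]  mean=0.9800  Neff=10.0000  idx=[0, 1, 2, 3, 4, 5, 6, 7, 8, 9]

N_eff = 10.0000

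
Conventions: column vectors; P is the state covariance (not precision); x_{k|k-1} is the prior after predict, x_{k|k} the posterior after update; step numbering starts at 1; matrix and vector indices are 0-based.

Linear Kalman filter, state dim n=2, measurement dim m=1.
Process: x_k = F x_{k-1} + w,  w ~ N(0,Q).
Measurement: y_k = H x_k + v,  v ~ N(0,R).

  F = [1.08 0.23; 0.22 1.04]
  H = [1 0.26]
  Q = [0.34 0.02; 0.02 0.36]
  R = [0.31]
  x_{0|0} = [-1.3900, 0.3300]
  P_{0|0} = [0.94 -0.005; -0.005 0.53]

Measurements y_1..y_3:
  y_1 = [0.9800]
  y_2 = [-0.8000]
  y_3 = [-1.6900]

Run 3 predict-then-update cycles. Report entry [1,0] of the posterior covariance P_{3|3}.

P_post[1,0] = -0.1465

step 1: x^-=[-1.4253, 0.0374]  P^-=[1.4620 0.3643; 0.3643 0.9765]  S=[2.0274]  K=[0.7678; 0.3049]  nu=[2.3956]  x^+=[0.4141, 0.7678]  P^+=[0.2667 -0.1104; -0.1104 0.7880]
step 2: x^-=[0.6238, 0.8896]  P^-=[0.6380 0.1423; 0.1423 1.1747]  S=[1.1014]  K=[0.6128; 0.4065]  nu=[-1.6551]  x^+=[-0.3905, 0.2168]  P^+=[0.2243 -0.1321; -0.1321 0.9927]
step 3: x^-=[-0.3719, 0.1395]  P^-=[0.5885 0.1557; 0.1557 1.3841]  S=[1.0731]  K=[0.5862; 0.4805]  nu=[-1.3544]  x^+=[-1.1658, -0.5112]  P^+=[0.2198 -0.1465; -0.1465 1.1364]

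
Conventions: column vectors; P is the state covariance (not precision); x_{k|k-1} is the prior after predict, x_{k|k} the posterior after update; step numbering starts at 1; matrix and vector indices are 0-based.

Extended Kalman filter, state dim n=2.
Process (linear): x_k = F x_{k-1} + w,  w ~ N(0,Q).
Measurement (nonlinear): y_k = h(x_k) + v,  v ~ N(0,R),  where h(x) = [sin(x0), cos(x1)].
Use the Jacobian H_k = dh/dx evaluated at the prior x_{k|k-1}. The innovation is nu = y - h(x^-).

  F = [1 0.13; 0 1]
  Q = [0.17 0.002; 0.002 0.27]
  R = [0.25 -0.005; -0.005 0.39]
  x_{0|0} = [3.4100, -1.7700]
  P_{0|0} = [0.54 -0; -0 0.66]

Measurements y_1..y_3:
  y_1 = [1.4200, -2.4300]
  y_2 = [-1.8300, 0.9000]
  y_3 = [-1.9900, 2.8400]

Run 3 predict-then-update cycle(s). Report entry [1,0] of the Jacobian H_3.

H_jac[1,0] = 0.0000

step 1: x^-=[3.1799, -1.7700]  P^-=[0.7212 0.0878; 0.0878 0.9300]  H_jac=[-0.9993 0.0000; 0.0000 0.9802]  S=[0.9701 -0.0910; -0.0910 1.2836]  K=[-0.7415 0.0145; -0.0240 0.7085]  nu=[1.4583, -2.2321]  x^+=[2.0663, -3.3864]  P^+=[0.1856 0.0095; 0.0095 0.2820]
step 2: x^-=[1.6260, -3.3864]  P^-=[0.3628 0.0482; 0.0482 0.5520]  H_jac=[-0.0552 0.0000; 0.0000 -0.2424]  S=[0.2511 -0.0044; -0.0044 0.4224]  K=[-0.0803 -0.0285; -0.0161 -0.3169]  nu=[-2.8285, 1.8702]  x^+=[1.7998, -3.9336]  P^+=[0.3609 0.0442; 0.0442 0.5096]
step 3: x^-=[1.2884, -3.9336]  P^-=[0.5510 0.1124; 0.1124 0.7796]  H_jac=[0.2786 0.0000; 0.0000 -0.7118]  S=[0.2928 -0.0273; -0.0273 0.7849]  K=[0.5165 -0.0840; 0.0412 -0.7055]  nu=[-2.9504, 3.5424]  x^+=[-0.5330, -6.5543]  P^+=[0.4650 0.0496; 0.0496 0.3868]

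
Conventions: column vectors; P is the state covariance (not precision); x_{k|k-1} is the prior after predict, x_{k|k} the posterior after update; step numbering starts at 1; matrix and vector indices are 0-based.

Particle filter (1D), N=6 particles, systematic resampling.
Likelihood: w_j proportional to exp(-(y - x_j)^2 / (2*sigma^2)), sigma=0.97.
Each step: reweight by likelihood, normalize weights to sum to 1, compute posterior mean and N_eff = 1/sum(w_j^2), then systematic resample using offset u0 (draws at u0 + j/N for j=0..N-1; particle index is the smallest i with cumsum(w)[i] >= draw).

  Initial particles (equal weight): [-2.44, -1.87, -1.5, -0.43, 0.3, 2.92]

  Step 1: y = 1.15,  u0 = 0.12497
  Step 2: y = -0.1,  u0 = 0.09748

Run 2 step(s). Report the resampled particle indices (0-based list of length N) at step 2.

resampled_idx = [0, 1, 2, 2, 3, 4]

step 1: w=[0.0009, 0.0067, 0.0205, 0.2271, 0.5829, 0.1619]  mean=0.5045  Neff=2.3924  idx=[3, 4, 4, 4, 4, 5]
step 2: w=[0.2040, 0.1986, 0.1986, 0.1986, 0.1986, 0.0017]  mean=0.1555  Neff=5.0164  idx=[0, 1, 2, 2, 3, 4]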